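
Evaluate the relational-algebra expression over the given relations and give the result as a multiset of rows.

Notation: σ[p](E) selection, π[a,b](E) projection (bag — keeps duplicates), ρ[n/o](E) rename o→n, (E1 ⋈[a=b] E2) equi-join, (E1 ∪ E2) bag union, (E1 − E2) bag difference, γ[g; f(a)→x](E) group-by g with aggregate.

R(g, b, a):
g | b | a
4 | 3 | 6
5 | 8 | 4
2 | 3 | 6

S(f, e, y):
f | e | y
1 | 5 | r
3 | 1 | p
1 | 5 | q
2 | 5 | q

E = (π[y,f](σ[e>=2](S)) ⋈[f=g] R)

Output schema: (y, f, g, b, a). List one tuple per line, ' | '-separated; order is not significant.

Row counts bottom-up:
  S → 4
  σ[e>=2](S) → 3
  π[y,f](σ[e>=2](S)) → 3
  R → 3
  (π[y,f](σ[e>=2](S)) ⋈[f=g] R) → 1

== RESULT ==
y | f | g | b | a
q | 2 | 2 | 3 | 6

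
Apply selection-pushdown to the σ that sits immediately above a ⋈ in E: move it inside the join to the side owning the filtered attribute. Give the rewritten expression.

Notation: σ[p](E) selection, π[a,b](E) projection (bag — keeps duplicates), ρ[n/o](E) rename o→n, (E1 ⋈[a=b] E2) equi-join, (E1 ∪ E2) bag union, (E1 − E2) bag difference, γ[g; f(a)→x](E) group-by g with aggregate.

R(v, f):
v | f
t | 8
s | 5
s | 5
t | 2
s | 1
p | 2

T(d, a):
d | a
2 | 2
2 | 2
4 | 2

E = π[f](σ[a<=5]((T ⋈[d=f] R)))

σ filters on a, owned by the left side.
E' = π[f]((σ[a<=5](T) ⋈[d=f] R))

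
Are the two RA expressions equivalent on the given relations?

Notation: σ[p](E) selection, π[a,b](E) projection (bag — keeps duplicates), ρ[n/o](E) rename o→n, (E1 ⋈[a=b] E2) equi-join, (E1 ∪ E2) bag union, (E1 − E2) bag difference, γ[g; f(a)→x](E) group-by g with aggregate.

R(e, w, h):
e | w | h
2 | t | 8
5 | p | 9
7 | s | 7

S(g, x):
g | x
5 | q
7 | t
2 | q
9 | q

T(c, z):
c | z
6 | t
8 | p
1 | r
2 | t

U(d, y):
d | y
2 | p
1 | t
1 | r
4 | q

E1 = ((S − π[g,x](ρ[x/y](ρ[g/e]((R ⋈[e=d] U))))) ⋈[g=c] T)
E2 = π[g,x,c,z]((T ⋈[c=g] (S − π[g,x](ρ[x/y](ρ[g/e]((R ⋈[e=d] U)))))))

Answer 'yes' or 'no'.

E1 row counts bottom-up:
  S → 4
  R → 3
  U → 4
  (R ⋈[e=d] U) → 1
  ρ[g/e]((R ⋈[e=d] U)) → 1
  ρ[x/y](ρ[g/e]((R ⋈[e=d] U))) → 1
  π[g,x](ρ[x/y](ρ[g/e]((R ⋈[e=d] U)))) → 1
  (S − π[g,x](ρ[x/y](ρ[g/e]((R ⋈[e=d] U))))) → 4
  T → 4
  ((S − π[g,x](ρ[x/y](ρ[g/e]((R ⋈[e=d] U))))) ⋈[g=c] T) → 1
E2 row counts bottom-up:
  T → 4
  S → 4
  R → 3
  U → 4
  (R ⋈[e=d] U) → 1
  ρ[g/e]((R ⋈[e=d] U)) → 1
  ρ[x/y](ρ[g/e]((R ⋈[e=d] U))) → 1
  π[g,x](ρ[x/y](ρ[g/e]((R ⋈[e=d] U)))) → 1
  (S − π[g,x](ρ[x/y](ρ[g/e]((R ⋈[e=d] U))))) → 4
  (T ⋈[c=g] (S − π[g,x](ρ[x/y](ρ[g/e]((R ⋈[e=d] U)))))) → 1
  π[g,x,c,z]((T ⋈[c=g] (S − π[g,x](ρ[x/y](ρ[g/e]((R ⋈[e=d] U))))))) → 1

E1 and E2 produce the same multiset:
g | x | c | z
2 | q | 2 | t

yes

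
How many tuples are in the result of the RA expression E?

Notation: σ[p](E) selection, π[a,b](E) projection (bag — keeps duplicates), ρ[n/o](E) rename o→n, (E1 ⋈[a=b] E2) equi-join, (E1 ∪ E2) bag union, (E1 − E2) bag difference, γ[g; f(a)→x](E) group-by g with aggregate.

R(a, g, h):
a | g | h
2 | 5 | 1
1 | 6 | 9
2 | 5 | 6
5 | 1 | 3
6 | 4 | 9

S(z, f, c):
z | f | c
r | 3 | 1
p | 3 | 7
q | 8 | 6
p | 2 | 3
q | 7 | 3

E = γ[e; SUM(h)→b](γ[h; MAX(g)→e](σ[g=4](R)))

Subexpression sizes:
  R → 5
  σ[g=4](R) → 1
  γ[h; MAX(g)→e](σ[g=4](R)) → 1
  γ[e; SUM(h)→b](γ[h; MAX(g)→e](σ[g=4](R))) → 1

|E| = 1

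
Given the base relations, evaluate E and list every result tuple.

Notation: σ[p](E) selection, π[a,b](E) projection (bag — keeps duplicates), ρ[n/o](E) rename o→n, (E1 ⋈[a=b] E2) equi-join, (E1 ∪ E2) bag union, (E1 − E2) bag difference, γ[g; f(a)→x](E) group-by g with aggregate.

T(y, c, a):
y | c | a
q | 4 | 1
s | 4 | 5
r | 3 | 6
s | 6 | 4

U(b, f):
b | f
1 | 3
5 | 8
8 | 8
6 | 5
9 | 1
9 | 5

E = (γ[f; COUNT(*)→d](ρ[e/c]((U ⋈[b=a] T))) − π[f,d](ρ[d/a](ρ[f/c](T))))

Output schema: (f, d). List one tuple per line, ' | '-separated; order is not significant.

Row counts bottom-up:
  U → 6
  T → 4
  (U ⋈[b=a] T) → 3
  ρ[e/c]((U ⋈[b=a] T)) → 3
  γ[f; COUNT(*)→d](ρ[e/c]((U ⋈[b=a] T))) → 3
  T → 4
  ρ[f/c](T) → 4
  ρ[d/a](ρ[f/c](T)) → 4
  π[f,d](ρ[d/a](ρ[f/c](T))) → 4
  (γ[f; COUNT(*)→d](ρ[e/c]((U ⋈[b=a] T))) − π[f,d](ρ[d/a](ρ[f/c](T)))) → 3

== RESULT ==
f | d
3 | 1
5 | 1
8 | 1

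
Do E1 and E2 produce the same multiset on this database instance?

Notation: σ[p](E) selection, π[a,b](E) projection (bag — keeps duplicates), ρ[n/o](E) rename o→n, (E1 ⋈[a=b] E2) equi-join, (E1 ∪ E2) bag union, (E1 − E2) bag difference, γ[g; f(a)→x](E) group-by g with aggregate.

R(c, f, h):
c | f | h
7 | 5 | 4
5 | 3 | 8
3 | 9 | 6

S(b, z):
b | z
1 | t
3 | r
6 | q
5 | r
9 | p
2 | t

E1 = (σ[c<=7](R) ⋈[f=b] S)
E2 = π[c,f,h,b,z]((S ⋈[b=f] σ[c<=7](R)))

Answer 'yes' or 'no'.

E1 per-node cardinality:
  R → 3
  σ[c<=7](R) → 3
  S → 6
  (σ[c<=7](R) ⋈[f=b] S) → 3
E2 per-node cardinality:
  S → 6
  R → 3
  σ[c<=7](R) → 3
  (S ⋈[b=f] σ[c<=7](R)) → 3
  π[c,f,h,b,z]((S ⋈[b=f] σ[c<=7](R))) → 3

E1 and E2 produce the same multiset:
c | f | h | b | z
3 | 9 | 6 | 9 | p
5 | 3 | 8 | 3 | r
7 | 5 | 4 | 5 | r

yes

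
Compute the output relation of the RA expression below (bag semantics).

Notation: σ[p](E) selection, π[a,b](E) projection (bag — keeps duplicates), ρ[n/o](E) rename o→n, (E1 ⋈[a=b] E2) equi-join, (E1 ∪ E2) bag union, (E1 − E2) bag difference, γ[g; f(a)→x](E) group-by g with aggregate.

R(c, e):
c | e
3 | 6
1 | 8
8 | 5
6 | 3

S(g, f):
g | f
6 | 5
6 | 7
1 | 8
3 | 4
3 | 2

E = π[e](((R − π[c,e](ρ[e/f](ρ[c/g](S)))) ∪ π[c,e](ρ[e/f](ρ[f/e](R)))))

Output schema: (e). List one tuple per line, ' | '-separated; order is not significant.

Stepwise |·|:
  R → 4
  S → 5
  ρ[c/g](S) → 5
  ρ[e/f](ρ[c/g](S)) → 5
  π[c,e](ρ[e/f](ρ[c/g](S))) → 5
  (R − π[c,e](ρ[e/f](ρ[c/g](S)))) → 3
  R → 4
  ρ[f/e](R) → 4
  ρ[e/f](ρ[f/e](R)) → 4
  π[c,e](ρ[e/f](ρ[f/e](R))) → 4
  ((R − π[c,e](ρ[e/f](ρ[c/g](S)))) ∪ π[c,e](ρ[e/f](ρ[f/e](R)))) → 7
  π[e](((R − π[c,e](ρ[e/f](ρ[c/g](S)))) ∪ π[c,e](ρ[e/f](ρ[f/e](R))))) → 7

== RESULT ==
e
3
3
5
5
6
6
8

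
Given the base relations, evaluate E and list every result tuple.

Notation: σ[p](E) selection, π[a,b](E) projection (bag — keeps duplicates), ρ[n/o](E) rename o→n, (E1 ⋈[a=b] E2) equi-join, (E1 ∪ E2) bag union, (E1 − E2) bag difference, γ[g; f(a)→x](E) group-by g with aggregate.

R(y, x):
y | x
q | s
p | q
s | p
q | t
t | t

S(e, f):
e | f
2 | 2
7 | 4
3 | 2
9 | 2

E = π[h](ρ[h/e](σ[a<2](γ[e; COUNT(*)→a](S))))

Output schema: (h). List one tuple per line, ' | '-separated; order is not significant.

Per-node cardinality:
  S → 4
  γ[e; COUNT(*)→a](S) → 4
  σ[a<2](γ[e; COUNT(*)→a](S)) → 4
  ρ[h/e](σ[a<2](γ[e; COUNT(*)→a](S))) → 4
  π[h](ρ[h/e](σ[a<2](γ[e; COUNT(*)→a](S)))) → 4

== RESULT ==
h
2
3
7
9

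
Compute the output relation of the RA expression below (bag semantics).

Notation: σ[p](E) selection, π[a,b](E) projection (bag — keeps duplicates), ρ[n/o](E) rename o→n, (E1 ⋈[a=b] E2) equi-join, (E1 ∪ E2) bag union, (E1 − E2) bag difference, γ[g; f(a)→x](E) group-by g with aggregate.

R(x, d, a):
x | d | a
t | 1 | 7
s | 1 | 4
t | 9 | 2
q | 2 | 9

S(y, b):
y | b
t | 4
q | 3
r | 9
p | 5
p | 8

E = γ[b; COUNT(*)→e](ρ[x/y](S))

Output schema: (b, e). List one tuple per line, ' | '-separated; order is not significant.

Row counts bottom-up:
  S → 5
  ρ[x/y](S) → 5
  γ[b; COUNT(*)→e](ρ[x/y](S)) → 5

== RESULT ==
b | e
3 | 1
4 | 1
5 | 1
8 | 1
9 | 1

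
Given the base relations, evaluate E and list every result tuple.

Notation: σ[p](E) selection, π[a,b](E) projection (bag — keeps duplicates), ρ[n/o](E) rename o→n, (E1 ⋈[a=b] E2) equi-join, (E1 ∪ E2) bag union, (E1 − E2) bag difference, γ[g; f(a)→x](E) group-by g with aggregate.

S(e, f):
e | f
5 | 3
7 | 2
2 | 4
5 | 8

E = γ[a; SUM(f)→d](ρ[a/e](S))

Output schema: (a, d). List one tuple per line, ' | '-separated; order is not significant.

Subexpression sizes:
  S → 4
  ρ[a/e](S) → 4
  γ[a; SUM(f)→d](ρ[a/e](S)) → 3

== RESULT ==
a | d
2 | 4
5 | 11
7 | 2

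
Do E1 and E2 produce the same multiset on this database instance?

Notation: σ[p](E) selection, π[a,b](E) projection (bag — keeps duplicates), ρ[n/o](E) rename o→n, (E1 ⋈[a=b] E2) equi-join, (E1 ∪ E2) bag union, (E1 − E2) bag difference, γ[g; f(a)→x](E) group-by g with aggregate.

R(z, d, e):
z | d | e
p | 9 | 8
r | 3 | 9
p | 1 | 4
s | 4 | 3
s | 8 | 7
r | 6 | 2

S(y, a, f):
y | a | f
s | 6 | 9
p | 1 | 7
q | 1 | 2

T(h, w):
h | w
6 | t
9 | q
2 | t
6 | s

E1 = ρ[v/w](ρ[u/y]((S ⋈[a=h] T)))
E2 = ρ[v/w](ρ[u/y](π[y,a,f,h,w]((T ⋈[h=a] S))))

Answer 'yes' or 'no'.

E1 row counts bottom-up:
  S → 3
  T → 4
  (S ⋈[a=h] T) → 2
  ρ[u/y]((S ⋈[a=h] T)) → 2
  ρ[v/w](ρ[u/y]((S ⋈[a=h] T))) → 2
E2 row counts bottom-up:
  T → 4
  S → 3
  (T ⋈[h=a] S) → 2
  π[y,a,f,h,w]((T ⋈[h=a] S)) → 2
  ρ[u/y](π[y,a,f,h,w]((T ⋈[h=a] S))) → 2
  ρ[v/w](ρ[u/y](π[y,a,f,h,w]((T ⋈[h=a] S)))) → 2

E1 and E2 produce the same multiset:
u | a | f | h | v
s | 6 | 9 | 6 | s
s | 6 | 9 | 6 | t

yes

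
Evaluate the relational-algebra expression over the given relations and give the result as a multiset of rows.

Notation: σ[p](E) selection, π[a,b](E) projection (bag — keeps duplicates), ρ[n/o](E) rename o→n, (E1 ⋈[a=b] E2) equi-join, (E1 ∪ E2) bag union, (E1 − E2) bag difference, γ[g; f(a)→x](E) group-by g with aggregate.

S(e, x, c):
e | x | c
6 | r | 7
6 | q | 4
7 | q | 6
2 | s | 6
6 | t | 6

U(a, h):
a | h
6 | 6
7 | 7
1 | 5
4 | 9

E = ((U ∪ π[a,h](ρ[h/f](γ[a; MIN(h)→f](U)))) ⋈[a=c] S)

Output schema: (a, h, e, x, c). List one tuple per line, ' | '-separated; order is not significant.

Row counts bottom-up:
  U → 4
  U → 4
  γ[a; MIN(h)→f](U) → 4
  ρ[h/f](γ[a; MIN(h)→f](U)) → 4
  π[a,h](ρ[h/f](γ[a; MIN(h)→f](U))) → 4
  (U ∪ π[a,h](ρ[h/f](γ[a; MIN(h)→f](U)))) → 8
  S → 5
  ((U ∪ π[a,h](ρ[h/f](γ[a; MIN(h)→f](U)))) ⋈[a=c] S) → 10

== RESULT ==
a | h | e | x | c
4 | 9 | 6 | q | 4
4 | 9 | 6 | q | 4
6 | 6 | 2 | s | 6
6 | 6 | 2 | s | 6
6 | 6 | 6 | t | 6
6 | 6 | 6 | t | 6
6 | 6 | 7 | q | 6
6 | 6 | 7 | q | 6
7 | 7 | 6 | r | 7
7 | 7 | 6 | r | 7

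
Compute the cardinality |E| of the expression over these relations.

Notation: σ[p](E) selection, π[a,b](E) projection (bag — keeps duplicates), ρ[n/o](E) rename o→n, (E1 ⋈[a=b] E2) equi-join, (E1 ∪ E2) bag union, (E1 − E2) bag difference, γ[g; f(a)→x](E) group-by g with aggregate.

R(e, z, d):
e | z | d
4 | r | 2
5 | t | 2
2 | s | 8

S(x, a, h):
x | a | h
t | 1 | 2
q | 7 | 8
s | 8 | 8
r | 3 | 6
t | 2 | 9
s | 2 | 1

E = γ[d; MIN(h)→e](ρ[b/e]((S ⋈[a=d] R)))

Stepwise |·|:
  S → 6
  R → 3
  (S ⋈[a=d] R) → 5
  ρ[b/e]((S ⋈[a=d] R)) → 5
  γ[d; MIN(h)→e](ρ[b/e]((S ⋈[a=d] R))) → 2

|E| = 2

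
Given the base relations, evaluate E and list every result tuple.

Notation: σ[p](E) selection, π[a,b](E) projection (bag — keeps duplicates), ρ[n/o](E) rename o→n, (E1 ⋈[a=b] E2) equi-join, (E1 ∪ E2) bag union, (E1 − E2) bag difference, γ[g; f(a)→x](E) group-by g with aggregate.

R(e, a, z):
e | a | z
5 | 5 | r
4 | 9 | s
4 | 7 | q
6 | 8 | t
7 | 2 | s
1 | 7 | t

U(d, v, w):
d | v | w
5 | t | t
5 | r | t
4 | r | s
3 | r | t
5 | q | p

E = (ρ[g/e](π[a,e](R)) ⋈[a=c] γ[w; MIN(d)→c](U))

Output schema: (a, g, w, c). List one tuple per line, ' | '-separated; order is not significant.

Subexpression sizes:
  R → 6
  π[a,e](R) → 6
  ρ[g/e](π[a,e](R)) → 6
  U → 5
  γ[w; MIN(d)→c](U) → 3
  (ρ[g/e](π[a,e](R)) ⋈[a=c] γ[w; MIN(d)→c](U)) → 1

== RESULT ==
a | g | w | c
5 | 5 | p | 5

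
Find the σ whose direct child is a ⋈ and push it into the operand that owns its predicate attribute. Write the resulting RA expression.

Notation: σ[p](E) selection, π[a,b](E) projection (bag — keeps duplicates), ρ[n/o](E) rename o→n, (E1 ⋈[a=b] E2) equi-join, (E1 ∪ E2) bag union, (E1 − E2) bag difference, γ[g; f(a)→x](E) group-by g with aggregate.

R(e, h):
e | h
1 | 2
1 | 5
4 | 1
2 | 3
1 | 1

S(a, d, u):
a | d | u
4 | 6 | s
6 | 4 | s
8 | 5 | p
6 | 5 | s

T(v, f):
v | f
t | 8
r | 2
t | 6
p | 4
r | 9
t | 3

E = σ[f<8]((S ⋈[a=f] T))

σ filters on f, owned by the right side.
E' = (S ⋈[a=f] σ[f<8](T))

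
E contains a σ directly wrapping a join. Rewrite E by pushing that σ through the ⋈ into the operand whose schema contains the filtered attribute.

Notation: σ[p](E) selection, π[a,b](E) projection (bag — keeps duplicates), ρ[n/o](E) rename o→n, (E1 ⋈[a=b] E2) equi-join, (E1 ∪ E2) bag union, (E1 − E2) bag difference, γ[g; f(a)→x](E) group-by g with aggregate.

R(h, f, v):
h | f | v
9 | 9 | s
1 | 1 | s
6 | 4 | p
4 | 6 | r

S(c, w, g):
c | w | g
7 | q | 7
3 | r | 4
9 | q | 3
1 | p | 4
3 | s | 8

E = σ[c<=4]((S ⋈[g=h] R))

σ filters on c, owned by the left side.
E' = (σ[c<=4](S) ⋈[g=h] R)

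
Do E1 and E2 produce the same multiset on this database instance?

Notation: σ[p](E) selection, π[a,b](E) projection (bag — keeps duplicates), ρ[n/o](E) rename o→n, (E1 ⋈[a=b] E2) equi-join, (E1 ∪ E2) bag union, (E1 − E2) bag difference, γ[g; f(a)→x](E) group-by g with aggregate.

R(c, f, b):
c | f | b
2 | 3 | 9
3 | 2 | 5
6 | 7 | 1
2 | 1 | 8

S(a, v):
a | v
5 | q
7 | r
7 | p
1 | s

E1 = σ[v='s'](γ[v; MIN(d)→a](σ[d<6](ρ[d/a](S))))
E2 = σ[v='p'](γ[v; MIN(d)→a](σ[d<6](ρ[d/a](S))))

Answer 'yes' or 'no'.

E1 per-node cardinality:
  S → 4
  ρ[d/a](S) → 4
  σ[d<6](ρ[d/a](S)) → 2
  γ[v; MIN(d)→a](σ[d<6](ρ[d/a](S))) → 2
  σ[v='s'](γ[v; MIN(d)→a](σ[d<6](ρ[d/a](S)))) → 1
E2 per-node cardinality:
  S → 4
  ρ[d/a](S) → 4
  σ[d<6](ρ[d/a](S)) → 2
  γ[v; MIN(d)→a](σ[d<6](ρ[d/a](S))) → 2
  σ[v='p'](γ[v; MIN(d)→a](σ[d<6](ρ[d/a](S)))) → 0

E1 result:
v | a
s | 1
E2 result:
v | a
(0 rows)
Witness: ('s', 1) appears 1× in E1 but 0× in E2.

no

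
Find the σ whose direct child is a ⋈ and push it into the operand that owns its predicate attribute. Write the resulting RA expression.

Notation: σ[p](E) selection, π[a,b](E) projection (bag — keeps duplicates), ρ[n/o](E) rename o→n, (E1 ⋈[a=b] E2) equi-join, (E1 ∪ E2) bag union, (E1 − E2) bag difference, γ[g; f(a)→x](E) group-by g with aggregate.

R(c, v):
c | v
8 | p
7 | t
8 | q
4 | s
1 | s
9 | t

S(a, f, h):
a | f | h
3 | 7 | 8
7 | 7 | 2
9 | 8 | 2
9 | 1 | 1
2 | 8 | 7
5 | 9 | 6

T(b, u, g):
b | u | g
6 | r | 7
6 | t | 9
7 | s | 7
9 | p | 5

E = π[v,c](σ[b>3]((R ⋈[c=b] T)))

σ filters on b, owned by the right side.
E' = π[v,c]((R ⋈[c=b] σ[b>3](T)))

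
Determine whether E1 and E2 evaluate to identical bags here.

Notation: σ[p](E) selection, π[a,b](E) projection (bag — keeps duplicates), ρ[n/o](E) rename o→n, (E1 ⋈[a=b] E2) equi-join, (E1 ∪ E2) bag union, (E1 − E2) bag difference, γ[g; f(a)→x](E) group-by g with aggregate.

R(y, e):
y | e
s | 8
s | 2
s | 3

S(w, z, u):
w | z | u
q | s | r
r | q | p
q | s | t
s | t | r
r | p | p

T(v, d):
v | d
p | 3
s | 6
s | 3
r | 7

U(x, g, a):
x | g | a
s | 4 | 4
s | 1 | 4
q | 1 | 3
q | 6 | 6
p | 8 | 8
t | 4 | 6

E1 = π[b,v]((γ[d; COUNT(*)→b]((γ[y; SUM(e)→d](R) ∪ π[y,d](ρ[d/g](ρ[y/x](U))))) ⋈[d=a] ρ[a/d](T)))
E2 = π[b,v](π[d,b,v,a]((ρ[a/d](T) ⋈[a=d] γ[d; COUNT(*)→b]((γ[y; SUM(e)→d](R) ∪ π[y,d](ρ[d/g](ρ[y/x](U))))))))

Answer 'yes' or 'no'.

E1 stepwise |·|:
  R → 3
  γ[y; SUM(e)→d](R) → 1
  U → 6
  ρ[y/x](U) → 6
  ρ[d/g](ρ[y/x](U)) → 6
  π[y,d](ρ[d/g](ρ[y/x](U))) → 6
  (γ[y; SUM(e)→d](R) ∪ π[y,d](ρ[d/g](ρ[y/x](U)))) → 7
  γ[d; COUNT(*)→b]((γ[y; SUM(e)→d](R) ∪ π[y,d](ρ[d/g](ρ[y/x](U))))) → 5
  T → 4
  ρ[a/d](T) → 4
  (γ[d; COUNT(*)→b]((γ[y; SUM(e)→d](R) ∪ π[y,d](ρ[d/g](ρ[y/x](U))))) ⋈[d=a] ρ[a/d](T)) → 1
  π[b,v]((γ[d; COUNT(*)→b]((γ[y; SUM(e)→d](R) ∪ π[y,d](ρ[d/g](ρ[y/x](U))))) ⋈[d=a] ρ[a/d](T))) → 1
E2 stepwise |·|:
  T → 4
  ρ[a/d](T) → 4
  R → 3
  γ[y; SUM(e)→d](R) → 1
  U → 6
  ρ[y/x](U) → 6
  ρ[d/g](ρ[y/x](U)) → 6
  π[y,d](ρ[d/g](ρ[y/x](U))) → 6
  (γ[y; SUM(e)→d](R) ∪ π[y,d](ρ[d/g](ρ[y/x](U)))) → 7
  γ[d; COUNT(*)→b]((γ[y; SUM(e)→d](R) ∪ π[y,d](ρ[d/g](ρ[y/x](U))))) → 5
  (ρ[a/d](T) ⋈[a=d] γ[d; COUNT(*)→b]((γ[y; SUM(e)→d](R) ∪ π[y,d](ρ[d/g](ρ[y/x](U)))))) → 1
  π[d,b,v,a]((ρ[a/d](T) ⋈[a=d] γ[d; COUNT(*)→b]((γ[y; SUM(e)→d](R) ∪ π[y,d](ρ[d/g](ρ[y/x](U))))))) → 1
  π[b,v](π[d,b,v,a]((ρ[a/d](T) ⋈[a=d] γ[d; COUNT(*)→b]((γ[y; SUM(e)→d](R) ∪ π[y,d](ρ[d/g](ρ[y/x](U)))))))) → 1

E1 and E2 produce the same multiset:
b | v
1 | s

yes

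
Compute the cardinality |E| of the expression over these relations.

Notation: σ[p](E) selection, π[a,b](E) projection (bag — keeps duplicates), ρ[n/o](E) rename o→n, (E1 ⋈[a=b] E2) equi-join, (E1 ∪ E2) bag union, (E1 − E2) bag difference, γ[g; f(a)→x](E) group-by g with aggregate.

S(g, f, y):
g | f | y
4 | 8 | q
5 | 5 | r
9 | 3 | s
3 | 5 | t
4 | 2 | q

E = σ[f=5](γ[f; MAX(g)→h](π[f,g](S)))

Subexpression sizes:
  S → 5
  π[f,g](S) → 5
  γ[f; MAX(g)→h](π[f,g](S)) → 4
  σ[f=5](γ[f; MAX(g)→h](π[f,g](S))) → 1

|E| = 1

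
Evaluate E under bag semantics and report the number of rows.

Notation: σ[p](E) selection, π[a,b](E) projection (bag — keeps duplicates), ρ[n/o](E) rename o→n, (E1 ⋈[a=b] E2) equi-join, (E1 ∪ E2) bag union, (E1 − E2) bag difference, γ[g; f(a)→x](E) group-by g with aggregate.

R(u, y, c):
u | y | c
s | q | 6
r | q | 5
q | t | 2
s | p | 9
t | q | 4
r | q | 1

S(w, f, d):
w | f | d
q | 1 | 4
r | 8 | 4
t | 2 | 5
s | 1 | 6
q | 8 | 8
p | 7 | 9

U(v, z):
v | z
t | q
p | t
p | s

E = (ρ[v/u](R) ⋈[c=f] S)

Per-node cardinality:
  R → 6
  ρ[v/u](R) → 6
  S → 6
  (ρ[v/u](R) ⋈[c=f] S) → 3

|E| = 3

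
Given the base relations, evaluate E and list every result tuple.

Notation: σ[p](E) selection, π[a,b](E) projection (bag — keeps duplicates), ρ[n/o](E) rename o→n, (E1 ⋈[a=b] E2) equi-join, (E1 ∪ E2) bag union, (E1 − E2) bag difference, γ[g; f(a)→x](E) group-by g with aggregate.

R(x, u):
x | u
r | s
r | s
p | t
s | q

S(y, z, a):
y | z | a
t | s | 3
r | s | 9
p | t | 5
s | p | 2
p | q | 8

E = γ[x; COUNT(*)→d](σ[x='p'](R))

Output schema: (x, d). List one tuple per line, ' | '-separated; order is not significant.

Per-node cardinality:
  R → 4
  σ[x='p'](R) → 1
  γ[x; COUNT(*)→d](σ[x='p'](R)) → 1

== RESULT ==
x | d
p | 1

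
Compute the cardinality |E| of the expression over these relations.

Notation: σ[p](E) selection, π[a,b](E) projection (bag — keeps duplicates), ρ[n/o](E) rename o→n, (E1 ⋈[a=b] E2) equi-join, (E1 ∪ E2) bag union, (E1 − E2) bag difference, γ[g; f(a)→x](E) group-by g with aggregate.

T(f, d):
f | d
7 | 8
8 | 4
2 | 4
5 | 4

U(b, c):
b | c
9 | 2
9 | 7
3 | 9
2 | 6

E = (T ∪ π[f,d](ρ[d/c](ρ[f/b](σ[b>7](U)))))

Subexpression sizes:
  T → 4
  U → 4
  σ[b>7](U) → 2
  ρ[f/b](σ[b>7](U)) → 2
  ρ[d/c](ρ[f/b](σ[b>7](U))) → 2
  π[f,d](ρ[d/c](ρ[f/b](σ[b>7](U)))) → 2
  (T ∪ π[f,d](ρ[d/c](ρ[f/b](σ[b>7](U))))) → 6

|E| = 6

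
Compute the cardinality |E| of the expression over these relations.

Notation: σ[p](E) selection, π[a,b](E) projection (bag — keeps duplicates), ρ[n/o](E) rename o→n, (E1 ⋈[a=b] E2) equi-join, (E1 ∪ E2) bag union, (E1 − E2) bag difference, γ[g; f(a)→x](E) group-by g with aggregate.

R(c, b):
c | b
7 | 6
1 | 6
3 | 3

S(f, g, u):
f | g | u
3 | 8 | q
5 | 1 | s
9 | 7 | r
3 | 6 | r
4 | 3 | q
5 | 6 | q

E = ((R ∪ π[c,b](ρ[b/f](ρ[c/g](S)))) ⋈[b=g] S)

Stepwise |·|:
  R → 3
  S → 6
  ρ[c/g](S) → 6
  ρ[b/f](ρ[c/g](S)) → 6
  π[c,b](ρ[b/f](ρ[c/g](S))) → 6
  (R ∪ π[c,b](ρ[b/f](ρ[c/g](S)))) → 9
  S → 6
  ((R ∪ π[c,b](ρ[b/f](ρ[c/g](S)))) ⋈[b=g] S) → 7

|E| = 7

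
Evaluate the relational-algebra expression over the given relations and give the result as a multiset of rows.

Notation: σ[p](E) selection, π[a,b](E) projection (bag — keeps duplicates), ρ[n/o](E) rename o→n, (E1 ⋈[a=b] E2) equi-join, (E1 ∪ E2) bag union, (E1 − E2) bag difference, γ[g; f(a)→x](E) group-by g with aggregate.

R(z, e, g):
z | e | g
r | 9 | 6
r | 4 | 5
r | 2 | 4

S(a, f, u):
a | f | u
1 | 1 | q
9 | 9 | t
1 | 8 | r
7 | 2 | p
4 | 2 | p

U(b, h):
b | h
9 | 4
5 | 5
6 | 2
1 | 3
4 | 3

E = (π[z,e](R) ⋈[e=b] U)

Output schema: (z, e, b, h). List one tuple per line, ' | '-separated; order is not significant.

Per-node cardinality:
  R → 3
  π[z,e](R) → 3
  U → 5
  (π[z,e](R) ⋈[e=b] U) → 2

== RESULT ==
z | e | b | h
r | 4 | 4 | 3
r | 9 | 9 | 4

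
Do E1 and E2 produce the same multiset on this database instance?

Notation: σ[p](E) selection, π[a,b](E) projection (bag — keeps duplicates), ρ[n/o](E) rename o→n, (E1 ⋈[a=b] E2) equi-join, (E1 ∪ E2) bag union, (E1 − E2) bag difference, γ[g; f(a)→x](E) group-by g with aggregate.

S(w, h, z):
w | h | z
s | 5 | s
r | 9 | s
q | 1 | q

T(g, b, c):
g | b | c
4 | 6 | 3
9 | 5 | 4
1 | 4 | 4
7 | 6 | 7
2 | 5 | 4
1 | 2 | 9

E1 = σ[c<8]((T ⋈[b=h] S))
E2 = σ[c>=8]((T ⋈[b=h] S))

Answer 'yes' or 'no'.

E1 stepwise |·|:
  T → 6
  S → 3
  (T ⋈[b=h] S) → 2
  σ[c<8]((T ⋈[b=h] S)) → 2
E2 stepwise |·|:
  T → 6
  S → 3
  (T ⋈[b=h] S) → 2
  σ[c>=8]((T ⋈[b=h] S)) → 0

E1 result:
g | b | c | w | h | z
2 | 5 | 4 | s | 5 | s
9 | 5 | 4 | s | 5 | s
E2 result:
g | b | c | w | h | z
(0 rows)
Witness: (9, 5, 4, 's', 5, 's') appears 1× in E1 but 0× in E2.

no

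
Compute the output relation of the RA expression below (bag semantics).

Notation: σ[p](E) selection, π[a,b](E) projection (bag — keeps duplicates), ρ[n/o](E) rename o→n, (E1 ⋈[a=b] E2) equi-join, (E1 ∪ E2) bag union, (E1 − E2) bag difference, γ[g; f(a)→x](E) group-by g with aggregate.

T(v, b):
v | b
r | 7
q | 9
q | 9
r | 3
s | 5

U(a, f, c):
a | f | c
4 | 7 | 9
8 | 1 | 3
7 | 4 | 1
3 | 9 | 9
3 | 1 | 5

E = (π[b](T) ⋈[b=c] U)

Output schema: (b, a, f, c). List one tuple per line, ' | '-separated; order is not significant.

Stepwise |·|:
  T → 5
  π[b](T) → 5
  U → 5
  (π[b](T) ⋈[b=c] U) → 6

== RESULT ==
b | a | f | c
3 | 8 | 1 | 3
5 | 3 | 1 | 5
9 | 3 | 9 | 9
9 | 3 | 9 | 9
9 | 4 | 7 | 9
9 | 4 | 7 | 9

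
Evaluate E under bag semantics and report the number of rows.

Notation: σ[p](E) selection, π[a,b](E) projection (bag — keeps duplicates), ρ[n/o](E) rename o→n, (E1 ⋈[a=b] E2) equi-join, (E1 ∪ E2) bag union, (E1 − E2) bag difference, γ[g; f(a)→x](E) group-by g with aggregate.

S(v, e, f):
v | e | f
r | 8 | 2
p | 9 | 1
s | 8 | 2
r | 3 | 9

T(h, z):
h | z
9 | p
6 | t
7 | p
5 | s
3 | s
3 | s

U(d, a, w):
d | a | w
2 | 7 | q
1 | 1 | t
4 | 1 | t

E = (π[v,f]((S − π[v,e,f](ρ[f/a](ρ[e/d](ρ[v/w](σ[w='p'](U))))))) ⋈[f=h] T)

Stepwise |·|:
  S → 4
  U → 3
  σ[w='p'](U) → 0
  ρ[v/w](σ[w='p'](U)) → 0
  ρ[e/d](ρ[v/w](σ[w='p'](U))) → 0
  ρ[f/a](ρ[e/d](ρ[v/w](σ[w='p'](U)))) → 0
  π[v,e,f](ρ[f/a](ρ[e/d](ρ[v/w](σ[w='p'](U))))) → 0
  (S − π[v,e,f](ρ[f/a](ρ[e/d](ρ[v/w](σ[w='p'](U)))))) → 4
  π[v,f]((S − π[v,e,f](ρ[f/a](ρ[e/d](ρ[v/w](σ[w='p'](U))))))) → 4
  T → 6
  (π[v,f]((S − π[v,e,f](ρ[f/a](ρ[e/d](ρ[v/w](σ[w='p'](U))))))) ⋈[f=h] T) → 1

|E| = 1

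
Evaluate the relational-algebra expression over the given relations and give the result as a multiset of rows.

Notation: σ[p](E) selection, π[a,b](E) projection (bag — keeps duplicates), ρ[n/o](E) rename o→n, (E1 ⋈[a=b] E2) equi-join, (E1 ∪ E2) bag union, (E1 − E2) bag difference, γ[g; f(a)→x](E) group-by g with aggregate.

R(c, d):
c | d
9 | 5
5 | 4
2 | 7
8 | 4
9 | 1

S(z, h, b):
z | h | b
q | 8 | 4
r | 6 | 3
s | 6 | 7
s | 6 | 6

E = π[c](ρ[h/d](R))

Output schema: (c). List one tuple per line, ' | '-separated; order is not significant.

Row counts bottom-up:
  R → 5
  ρ[h/d](R) → 5
  π[c](ρ[h/d](R)) → 5

== RESULT ==
c
2
5
8
9
9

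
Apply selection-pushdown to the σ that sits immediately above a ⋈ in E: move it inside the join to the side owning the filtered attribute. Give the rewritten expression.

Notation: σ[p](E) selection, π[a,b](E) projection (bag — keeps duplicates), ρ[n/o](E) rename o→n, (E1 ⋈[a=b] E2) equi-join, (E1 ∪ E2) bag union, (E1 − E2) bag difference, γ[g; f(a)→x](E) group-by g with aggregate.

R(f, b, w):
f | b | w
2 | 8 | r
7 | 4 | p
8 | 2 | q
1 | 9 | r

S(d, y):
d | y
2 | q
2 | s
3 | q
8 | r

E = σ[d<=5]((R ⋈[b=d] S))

σ filters on d, owned by the right side.
E' = (R ⋈[b=d] σ[d<=5](S))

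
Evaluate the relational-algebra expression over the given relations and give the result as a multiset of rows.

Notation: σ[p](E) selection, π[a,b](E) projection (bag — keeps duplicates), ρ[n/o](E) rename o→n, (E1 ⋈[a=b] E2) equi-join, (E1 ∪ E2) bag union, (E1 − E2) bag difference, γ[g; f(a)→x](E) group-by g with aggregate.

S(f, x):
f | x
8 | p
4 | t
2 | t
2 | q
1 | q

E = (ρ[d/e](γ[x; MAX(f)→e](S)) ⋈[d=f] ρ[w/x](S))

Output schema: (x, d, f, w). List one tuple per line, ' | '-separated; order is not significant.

Per-node cardinality:
  S → 5
  γ[x; MAX(f)→e](S) → 3
  ρ[d/e](γ[x; MAX(f)→e](S)) → 3
  S → 5
  ρ[w/x](S) → 5
  (ρ[d/e](γ[x; MAX(f)→e](S)) ⋈[d=f] ρ[w/x](S)) → 4

== RESULT ==
x | d | f | w
p | 8 | 8 | p
q | 2 | 2 | q
q | 2 | 2 | t
t | 4 | 4 | t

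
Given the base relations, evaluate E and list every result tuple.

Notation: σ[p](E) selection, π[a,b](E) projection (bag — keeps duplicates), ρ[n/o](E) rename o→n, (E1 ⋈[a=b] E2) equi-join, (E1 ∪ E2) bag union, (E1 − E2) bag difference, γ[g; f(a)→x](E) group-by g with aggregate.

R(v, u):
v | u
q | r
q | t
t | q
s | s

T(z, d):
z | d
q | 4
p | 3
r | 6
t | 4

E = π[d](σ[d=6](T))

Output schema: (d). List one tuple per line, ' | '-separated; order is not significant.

Subexpression sizes:
  T → 4
  σ[d=6](T) → 1
  π[d](σ[d=6](T)) → 1

== RESULT ==
d
6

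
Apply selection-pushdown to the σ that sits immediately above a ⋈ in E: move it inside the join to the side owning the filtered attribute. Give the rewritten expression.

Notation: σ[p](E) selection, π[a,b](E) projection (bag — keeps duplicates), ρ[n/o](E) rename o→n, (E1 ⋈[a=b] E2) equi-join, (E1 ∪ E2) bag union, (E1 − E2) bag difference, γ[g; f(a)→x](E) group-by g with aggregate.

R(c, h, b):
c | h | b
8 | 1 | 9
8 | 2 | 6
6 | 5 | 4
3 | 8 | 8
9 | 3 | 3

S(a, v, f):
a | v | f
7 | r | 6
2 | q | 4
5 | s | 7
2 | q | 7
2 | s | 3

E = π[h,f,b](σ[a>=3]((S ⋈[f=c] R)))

σ filters on a, owned by the left side.
E' = π[h,f,b]((σ[a>=3](S) ⋈[f=c] R))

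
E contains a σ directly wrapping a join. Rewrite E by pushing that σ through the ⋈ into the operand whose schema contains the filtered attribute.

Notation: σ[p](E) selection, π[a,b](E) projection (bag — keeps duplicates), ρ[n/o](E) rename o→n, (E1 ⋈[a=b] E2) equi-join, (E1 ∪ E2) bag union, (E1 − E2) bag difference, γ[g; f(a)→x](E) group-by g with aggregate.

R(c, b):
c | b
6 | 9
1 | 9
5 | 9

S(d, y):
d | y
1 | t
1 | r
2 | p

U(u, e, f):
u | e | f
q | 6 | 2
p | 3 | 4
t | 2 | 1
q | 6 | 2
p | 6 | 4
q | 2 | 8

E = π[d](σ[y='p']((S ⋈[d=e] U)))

σ filters on y, owned by the left side.
E' = π[d]((σ[y='p'](S) ⋈[d=e] U))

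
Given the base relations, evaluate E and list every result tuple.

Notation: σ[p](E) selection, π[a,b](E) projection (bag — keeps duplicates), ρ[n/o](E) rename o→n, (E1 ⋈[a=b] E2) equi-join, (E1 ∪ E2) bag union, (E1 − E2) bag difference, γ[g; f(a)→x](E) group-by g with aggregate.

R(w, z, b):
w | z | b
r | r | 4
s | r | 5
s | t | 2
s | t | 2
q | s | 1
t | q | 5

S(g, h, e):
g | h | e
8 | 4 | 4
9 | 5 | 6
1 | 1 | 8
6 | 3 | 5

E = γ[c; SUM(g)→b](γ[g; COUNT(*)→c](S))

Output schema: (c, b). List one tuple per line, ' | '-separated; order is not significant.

Per-node cardinality:
  S → 4
  γ[g; COUNT(*)→c](S) → 4
  γ[c; SUM(g)→b](γ[g; COUNT(*)→c](S)) → 1

== RESULT ==
c | b
1 | 24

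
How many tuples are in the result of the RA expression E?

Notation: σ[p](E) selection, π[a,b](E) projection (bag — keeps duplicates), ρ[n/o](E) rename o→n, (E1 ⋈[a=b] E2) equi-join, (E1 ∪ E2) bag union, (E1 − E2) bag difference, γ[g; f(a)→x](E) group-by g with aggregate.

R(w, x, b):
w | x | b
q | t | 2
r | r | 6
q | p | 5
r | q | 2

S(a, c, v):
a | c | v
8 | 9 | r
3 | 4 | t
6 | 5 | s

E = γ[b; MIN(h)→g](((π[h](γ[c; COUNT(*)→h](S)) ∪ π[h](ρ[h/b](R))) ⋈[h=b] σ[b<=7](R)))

Row counts bottom-up:
  S → 3
  γ[c; COUNT(*)→h](S) → 3
  π[h](γ[c; COUNT(*)→h](S)) → 3
  R → 4
  ρ[h/b](R) → 4
  π[h](ρ[h/b](R)) → 4
  (π[h](γ[c; COUNT(*)→h](S)) ∪ π[h](ρ[h/b](R))) → 7
  R → 4
  σ[b<=7](R) → 4
  ((π[h](γ[c; COUNT(*)→h](S)) ∪ π[h](ρ[h/b](R))) ⋈[h=b] σ[b<=7](R)) → 6
  γ[b; MIN(h)→g](((π[h](γ[c; COUNT(*)→h](S)) ∪ π[h](ρ[h/b](R))) ⋈[h=b] σ[b<=7](R))) → 3

|E| = 3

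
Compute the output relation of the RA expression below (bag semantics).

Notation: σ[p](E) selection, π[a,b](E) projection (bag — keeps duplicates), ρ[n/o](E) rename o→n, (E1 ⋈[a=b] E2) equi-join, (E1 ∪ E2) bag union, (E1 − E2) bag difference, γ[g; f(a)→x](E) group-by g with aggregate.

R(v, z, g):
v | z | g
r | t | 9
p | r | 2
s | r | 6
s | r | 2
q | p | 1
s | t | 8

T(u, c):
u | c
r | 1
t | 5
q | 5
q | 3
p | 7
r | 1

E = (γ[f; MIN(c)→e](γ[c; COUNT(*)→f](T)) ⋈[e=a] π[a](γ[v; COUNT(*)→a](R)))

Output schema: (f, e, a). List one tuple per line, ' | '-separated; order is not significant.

Per-node cardinality:
  T → 6
  γ[c; COUNT(*)→f](T) → 4
  γ[f; MIN(c)→e](γ[c; COUNT(*)→f](T)) → 2
  R → 6
  γ[v; COUNT(*)→a](R) → 4
  π[a](γ[v; COUNT(*)→a](R)) → 4
  (γ[f; MIN(c)→e](γ[c; COUNT(*)→f](T)) ⋈[e=a] π[a](γ[v; COUNT(*)→a](R))) → 4

== RESULT ==
f | e | a
1 | 3 | 3
2 | 1 | 1
2 | 1 | 1
2 | 1 | 1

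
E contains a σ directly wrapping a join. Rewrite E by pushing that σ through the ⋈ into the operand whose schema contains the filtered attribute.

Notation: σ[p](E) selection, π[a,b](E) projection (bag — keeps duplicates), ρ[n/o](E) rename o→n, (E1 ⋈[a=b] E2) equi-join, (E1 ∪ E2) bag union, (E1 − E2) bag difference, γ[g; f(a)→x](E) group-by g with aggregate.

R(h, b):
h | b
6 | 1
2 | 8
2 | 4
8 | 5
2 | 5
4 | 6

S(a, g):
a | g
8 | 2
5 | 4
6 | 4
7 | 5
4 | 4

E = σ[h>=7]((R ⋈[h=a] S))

σ filters on h, owned by the left side.
E' = (σ[h>=7](R) ⋈[h=a] S)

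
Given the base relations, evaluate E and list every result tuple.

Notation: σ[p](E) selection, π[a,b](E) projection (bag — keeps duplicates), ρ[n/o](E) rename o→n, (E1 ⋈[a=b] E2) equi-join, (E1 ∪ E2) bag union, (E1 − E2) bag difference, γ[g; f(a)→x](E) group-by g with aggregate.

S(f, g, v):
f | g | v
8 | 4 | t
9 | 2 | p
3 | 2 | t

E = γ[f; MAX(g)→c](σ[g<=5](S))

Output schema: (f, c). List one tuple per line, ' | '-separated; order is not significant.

Per-node cardinality:
  S → 3
  σ[g<=5](S) → 3
  γ[f; MAX(g)→c](σ[g<=5](S)) → 3

== RESULT ==
f | c
3 | 2
8 | 4
9 | 2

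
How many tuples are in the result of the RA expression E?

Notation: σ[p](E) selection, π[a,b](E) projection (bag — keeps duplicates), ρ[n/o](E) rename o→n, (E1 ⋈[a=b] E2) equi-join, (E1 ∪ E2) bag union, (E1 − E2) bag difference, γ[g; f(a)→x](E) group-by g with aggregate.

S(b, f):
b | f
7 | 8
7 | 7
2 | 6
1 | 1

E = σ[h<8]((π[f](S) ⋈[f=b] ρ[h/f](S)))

Per-node cardinality:
  S → 4
  π[f](S) → 4
  S → 4
  ρ[h/f](S) → 4
  (π[f](S) ⋈[f=b] ρ[h/f](S)) → 3
  σ[h<8]((π[f](S) ⋈[f=b] ρ[h/f](S))) → 2

|E| = 2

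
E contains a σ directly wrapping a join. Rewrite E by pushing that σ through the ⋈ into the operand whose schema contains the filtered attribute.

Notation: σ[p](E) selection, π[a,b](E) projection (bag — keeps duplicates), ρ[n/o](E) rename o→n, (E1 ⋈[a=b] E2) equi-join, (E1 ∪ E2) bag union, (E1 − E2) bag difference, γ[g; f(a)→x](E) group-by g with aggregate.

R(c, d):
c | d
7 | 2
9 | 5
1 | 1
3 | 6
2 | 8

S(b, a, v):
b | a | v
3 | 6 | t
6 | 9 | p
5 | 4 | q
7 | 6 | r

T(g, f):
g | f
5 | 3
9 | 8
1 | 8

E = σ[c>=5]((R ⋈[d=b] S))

σ filters on c, owned by the left side.
E' = (σ[c>=5](R) ⋈[d=b] S)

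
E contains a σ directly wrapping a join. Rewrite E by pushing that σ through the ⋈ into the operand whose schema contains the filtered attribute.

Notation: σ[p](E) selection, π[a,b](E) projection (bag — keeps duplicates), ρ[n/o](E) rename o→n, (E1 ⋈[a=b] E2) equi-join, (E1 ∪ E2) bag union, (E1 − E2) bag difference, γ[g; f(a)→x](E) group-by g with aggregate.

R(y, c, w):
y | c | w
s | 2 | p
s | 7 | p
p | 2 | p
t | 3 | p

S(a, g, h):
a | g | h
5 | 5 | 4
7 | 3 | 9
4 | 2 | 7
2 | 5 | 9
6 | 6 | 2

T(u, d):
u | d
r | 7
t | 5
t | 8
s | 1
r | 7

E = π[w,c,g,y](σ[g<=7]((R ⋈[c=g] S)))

σ filters on g, owned by the right side.
E' = π[w,c,g,y]((R ⋈[c=g] σ[g<=7](S)))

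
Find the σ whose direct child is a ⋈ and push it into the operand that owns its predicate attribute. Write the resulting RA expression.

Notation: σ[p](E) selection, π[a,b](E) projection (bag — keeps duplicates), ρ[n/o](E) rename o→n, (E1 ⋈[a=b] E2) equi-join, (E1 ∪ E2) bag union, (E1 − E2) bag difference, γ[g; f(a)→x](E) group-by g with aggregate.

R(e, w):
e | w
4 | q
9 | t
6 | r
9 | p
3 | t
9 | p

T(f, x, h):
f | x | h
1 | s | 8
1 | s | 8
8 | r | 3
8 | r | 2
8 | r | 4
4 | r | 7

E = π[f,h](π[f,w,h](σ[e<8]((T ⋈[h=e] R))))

σ filters on e, owned by the right side.
E' = π[f,h](π[f,w,h]((T ⋈[h=e] σ[e<8](R))))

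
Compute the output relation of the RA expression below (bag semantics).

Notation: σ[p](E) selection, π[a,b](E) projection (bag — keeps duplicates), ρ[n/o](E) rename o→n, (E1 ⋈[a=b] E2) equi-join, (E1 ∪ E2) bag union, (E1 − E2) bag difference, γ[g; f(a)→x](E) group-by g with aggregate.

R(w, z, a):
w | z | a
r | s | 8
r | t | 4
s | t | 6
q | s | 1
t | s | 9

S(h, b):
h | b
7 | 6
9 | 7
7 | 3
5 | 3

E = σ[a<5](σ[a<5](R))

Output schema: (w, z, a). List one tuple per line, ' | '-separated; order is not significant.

Row counts bottom-up:
  R → 5
  σ[a<5](R) → 2
  σ[a<5](σ[a<5](R)) → 2

== RESULT ==
w | z | a
q | s | 1
r | t | 4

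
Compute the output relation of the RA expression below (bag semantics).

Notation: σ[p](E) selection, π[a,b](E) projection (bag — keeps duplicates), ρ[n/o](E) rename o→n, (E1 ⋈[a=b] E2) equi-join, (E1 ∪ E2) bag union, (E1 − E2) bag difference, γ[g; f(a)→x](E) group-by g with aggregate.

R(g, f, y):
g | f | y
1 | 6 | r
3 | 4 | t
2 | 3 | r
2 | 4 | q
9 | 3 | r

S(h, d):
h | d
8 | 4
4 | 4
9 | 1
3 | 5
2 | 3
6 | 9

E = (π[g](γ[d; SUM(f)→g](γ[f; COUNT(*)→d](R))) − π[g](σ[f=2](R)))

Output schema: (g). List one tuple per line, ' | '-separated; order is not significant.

Row counts bottom-up:
  R → 5
  γ[f; COUNT(*)→d](R) → 3
  γ[d; SUM(f)→g](γ[f; COUNT(*)→d](R)) → 2
  π[g](γ[d; SUM(f)→g](γ[f; COUNT(*)→d](R))) → 2
  R → 5
  σ[f=2](R) → 0
  π[g](σ[f=2](R)) → 0
  (π[g](γ[d; SUM(f)→g](γ[f; COUNT(*)→d](R))) − π[g](σ[f=2](R))) → 2

== RESULT ==
g
6
7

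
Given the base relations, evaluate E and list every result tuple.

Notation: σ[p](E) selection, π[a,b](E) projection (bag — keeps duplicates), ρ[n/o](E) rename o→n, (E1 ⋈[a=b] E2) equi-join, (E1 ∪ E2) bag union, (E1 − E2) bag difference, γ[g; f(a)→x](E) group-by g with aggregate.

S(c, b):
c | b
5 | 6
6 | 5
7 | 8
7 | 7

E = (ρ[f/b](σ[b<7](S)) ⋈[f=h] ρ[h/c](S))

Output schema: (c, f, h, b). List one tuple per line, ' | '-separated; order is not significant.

Row counts bottom-up:
  S → 4
  σ[b<7](S) → 2
  ρ[f/b](σ[b<7](S)) → 2
  S → 4
  ρ[h/c](S) → 4
  (ρ[f/b](σ[b<7](S)) ⋈[f=h] ρ[h/c](S)) → 2

== RESULT ==
c | f | h | b
5 | 6 | 6 | 5
6 | 5 | 5 | 6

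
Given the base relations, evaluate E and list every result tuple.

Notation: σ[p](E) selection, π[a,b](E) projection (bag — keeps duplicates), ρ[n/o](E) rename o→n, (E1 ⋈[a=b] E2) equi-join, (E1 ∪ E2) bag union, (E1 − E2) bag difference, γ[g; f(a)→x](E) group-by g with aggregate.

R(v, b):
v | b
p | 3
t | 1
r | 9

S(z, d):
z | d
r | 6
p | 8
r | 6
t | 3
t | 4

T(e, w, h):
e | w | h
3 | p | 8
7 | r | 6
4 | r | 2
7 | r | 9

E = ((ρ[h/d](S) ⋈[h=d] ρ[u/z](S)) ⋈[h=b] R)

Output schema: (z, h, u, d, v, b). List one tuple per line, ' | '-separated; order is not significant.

Per-node cardinality:
  S → 5
  ρ[h/d](S) → 5
  S → 5
  ρ[u/z](S) → 5
  (ρ[h/d](S) ⋈[h=d] ρ[u/z](S)) → 7
  R → 3
  ((ρ[h/d](S) ⋈[h=d] ρ[u/z](S)) ⋈[h=b] R) → 1

== RESULT ==
z | h | u | d | v | b
t | 3 | t | 3 | p | 3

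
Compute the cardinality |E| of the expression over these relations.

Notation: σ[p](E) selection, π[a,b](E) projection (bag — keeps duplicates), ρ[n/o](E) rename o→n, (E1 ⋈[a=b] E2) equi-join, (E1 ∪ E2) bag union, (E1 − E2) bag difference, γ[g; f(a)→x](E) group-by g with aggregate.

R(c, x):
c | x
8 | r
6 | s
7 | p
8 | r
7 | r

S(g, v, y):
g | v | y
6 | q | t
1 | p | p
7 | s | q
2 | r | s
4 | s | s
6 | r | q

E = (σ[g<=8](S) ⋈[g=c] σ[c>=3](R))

Stepwise |·|:
  S → 6
  σ[g<=8](S) → 6
  R → 5
  σ[c>=3](R) → 5
  (σ[g<=8](S) ⋈[g=c] σ[c>=3](R)) → 4

|E| = 4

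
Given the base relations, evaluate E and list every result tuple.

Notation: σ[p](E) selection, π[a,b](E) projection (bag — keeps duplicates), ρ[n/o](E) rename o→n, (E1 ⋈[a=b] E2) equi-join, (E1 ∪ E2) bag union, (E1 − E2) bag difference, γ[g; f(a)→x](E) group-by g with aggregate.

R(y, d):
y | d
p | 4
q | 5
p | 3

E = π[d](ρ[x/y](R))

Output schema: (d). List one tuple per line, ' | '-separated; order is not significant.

Subexpression sizes:
  R → 3
  ρ[x/y](R) → 3
  π[d](ρ[x/y](R)) → 3

== RESULT ==
d
3
4
5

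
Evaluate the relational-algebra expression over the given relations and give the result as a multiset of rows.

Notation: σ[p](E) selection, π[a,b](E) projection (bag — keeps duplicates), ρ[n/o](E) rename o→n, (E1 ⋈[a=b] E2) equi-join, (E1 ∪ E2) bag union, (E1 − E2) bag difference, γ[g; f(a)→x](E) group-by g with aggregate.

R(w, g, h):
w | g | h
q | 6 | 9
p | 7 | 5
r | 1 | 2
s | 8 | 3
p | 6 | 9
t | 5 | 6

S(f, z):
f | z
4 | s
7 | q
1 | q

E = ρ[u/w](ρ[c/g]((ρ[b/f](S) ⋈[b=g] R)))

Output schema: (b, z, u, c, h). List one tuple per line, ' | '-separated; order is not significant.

Stepwise |·|:
  S → 3
  ρ[b/f](S) → 3
  R → 6
  (ρ[b/f](S) ⋈[b=g] R) → 2
  ρ[c/g]((ρ[b/f](S) ⋈[b=g] R)) → 2
  ρ[u/w](ρ[c/g]((ρ[b/f](S) ⋈[b=g] R))) → 2

== RESULT ==
b | z | u | c | h
1 | q | r | 1 | 2
7 | q | p | 7 | 5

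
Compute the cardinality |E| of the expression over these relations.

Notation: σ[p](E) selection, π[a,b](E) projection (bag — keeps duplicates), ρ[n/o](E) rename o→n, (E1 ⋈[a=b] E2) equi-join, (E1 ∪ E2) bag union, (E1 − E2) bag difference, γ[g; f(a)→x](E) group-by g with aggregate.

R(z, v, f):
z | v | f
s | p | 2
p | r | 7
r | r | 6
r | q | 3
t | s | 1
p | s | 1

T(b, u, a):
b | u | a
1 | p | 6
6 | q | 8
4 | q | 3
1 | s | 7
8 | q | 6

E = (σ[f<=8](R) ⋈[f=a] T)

Per-node cardinality:
  R → 6
  σ[f<=8](R) → 6
  T → 5
  (σ[f<=8](R) ⋈[f=a] T) → 4

|E| = 4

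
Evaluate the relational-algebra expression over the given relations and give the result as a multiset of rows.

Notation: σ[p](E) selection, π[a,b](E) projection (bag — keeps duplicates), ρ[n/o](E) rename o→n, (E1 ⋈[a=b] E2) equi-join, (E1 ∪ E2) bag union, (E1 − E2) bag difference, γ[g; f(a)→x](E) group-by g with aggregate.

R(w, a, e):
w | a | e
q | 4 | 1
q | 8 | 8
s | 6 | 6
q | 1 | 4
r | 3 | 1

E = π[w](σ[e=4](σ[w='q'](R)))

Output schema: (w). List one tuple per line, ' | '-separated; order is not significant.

Subexpression sizes:
  R → 5
  σ[w='q'](R) → 3
  σ[e=4](σ[w='q'](R)) → 1
  π[w](σ[e=4](σ[w='q'](R))) → 1

== RESULT ==
w
q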